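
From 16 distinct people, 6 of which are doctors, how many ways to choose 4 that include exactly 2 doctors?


Choose 2 of the 6 doctors and 2 of the other 10 people:
C(6,2)×C(10,2) = 15×45 = 675

675


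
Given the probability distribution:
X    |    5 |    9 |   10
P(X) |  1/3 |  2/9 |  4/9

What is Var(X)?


E[X] = 73/9
E[X²] = 637/9
Var(X) = E[X²] - (E[X])² = 637/9 - 5329/81 = 404/81

Var(X) = 404/81 ≈ 4.9877


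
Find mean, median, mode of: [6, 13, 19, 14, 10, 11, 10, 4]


Sorted: [4, 6, 10, 10, 11, 13, 14, 19]
Mean = 87/8
Median = 21/2
Freq: {6: 1, 13: 1, 19: 1, 14: 1, 10: 2, 11: 1, 4: 1}
Mode: [10]

Mean=87/8, Median=21/2, Mode=10


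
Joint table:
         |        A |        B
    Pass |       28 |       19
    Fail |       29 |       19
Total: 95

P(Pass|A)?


P(Pass|A) = 28/(28+29) = 28/57

P = 28/57 ≈ 49.12%


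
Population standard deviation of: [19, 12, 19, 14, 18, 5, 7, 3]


Mean = 97/8
  (19-97/8)²=3025/64
  (12-97/8)²=1/64
  (19-97/8)²=3025/64
  (14-97/8)²=225/64
  (18-97/8)²=2209/64
  (5-97/8)²=3249/64
  (7-97/8)²=1681/64
  (3-97/8)²=5329/64
Σ(x-μ)² = 2343/8
σ² = (2343/8)/8 = 2343/64

σ = √(2343/64) ≈ 6.0506


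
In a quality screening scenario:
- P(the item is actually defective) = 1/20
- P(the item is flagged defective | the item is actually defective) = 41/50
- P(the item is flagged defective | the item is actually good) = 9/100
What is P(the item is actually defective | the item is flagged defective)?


Using Bayes' theorem:
P(A|B) = P(B|A)·P(A) / P(B)

P(the item is flagged defective) = 41/50 × 1/20 + 9/100 × 19/20
= 41/1000 + 171/2000 = 253/2000

P(the item is actually defective|the item is flagged defective) = (41/1000) / (253/2000) = 82/253

P(the item is actually defective|the item is flagged defective) = 82/253 ≈ 32.41%


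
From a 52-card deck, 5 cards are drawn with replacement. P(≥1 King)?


P(not a King) = 48/52 = 12/13
P(none in 5 draws) = (12/13)^5 = 248832/371293
P(≥1 King) = 1 - 248832/371293 = 122461/371293

P = 122461/371293 ≈ 32.98%


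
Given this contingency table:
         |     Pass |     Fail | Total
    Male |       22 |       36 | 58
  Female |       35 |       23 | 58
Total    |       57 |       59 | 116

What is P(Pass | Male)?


P(Pass | Male) = 22/(22+36) = 22/58 = 11/29

P(Pass|Male) = 11/29 ≈ 37.93%


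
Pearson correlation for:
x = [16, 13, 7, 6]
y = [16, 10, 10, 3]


n=4, Σx=42, Σy=39, Σxy=474, Σx²=510, Σy²=465
r = (4×474 - 42×39)/√((4×510 - 42²)(4×465 - 39²))
= 258/√(276×339) = 258/√93564 ≈ 258/305.8823 ≈ 0.8435

r ≈ 0.8435


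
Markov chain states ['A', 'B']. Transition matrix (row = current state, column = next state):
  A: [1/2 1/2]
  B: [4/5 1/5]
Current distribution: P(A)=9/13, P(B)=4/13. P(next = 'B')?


P(next=B) = Σᵢ P(now=i)×P(i→B)
= 9/13×1/2 + 4/13×1/5
= 9/26 + 4/65 = 53/130

P = 53/130 ≈ 0.4077


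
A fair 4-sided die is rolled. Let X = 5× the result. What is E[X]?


E[die] = (1+4)/2 = 5/2
E[X] = 5 × 5/2 = 25/2

E[X] = 25/2


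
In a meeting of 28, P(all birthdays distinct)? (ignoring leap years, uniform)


P(all different) = Π(365-i)/365 for i=0..27
= (365/365)×(364/365)×...×(338/365)
= 0.345539

P ≈ 0.3455 ≈ 34.55%


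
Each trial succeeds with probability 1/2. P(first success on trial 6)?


Geometric: P(X=6) = (1-p)^(k-1)×p = (1/2)^5×1/2 = 1/64

P(X=6) = 1/64 ≈ 1.56%


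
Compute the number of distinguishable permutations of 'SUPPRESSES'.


Letters: 10, freq: {'S': 4, 'U': 1, 'P': 2, 'R': 1, 'E': 2}
10!/(4!×1!×2!×1!×2!) = 3628800/96 = 37800

37800


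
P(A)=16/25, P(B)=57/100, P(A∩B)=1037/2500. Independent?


P(A)×P(B) = 228/625
P(A∩B) = 1037/2500
Not equal → NOT independent

No, not independent


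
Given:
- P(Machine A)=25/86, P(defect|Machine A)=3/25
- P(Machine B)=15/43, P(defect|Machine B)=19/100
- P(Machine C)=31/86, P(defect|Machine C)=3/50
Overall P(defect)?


P(B) = Σ P(B|Aᵢ)×P(Aᵢ)
  3/25×25/86 = 3/86
  19/100×15/43 = 57/860
  3/50×31/86 = 93/4300
Sum = 132/1075

P(defect) = 132/1075 ≈ 12.28%


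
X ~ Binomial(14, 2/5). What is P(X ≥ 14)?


P(X ≥ 14) = Σ P(X=i) for i=14..14
P(X=14) = 16384/6103515625
Sum = 16384/6103515625

P(X ≥ 14) = 16384/6103515625 ≈ 0.00%


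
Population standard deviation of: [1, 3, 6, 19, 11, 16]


Mean = 56/6 = 28/3
  (1-28/3)²=625/9
  (3-28/3)²=361/9
  (6-28/3)²=100/9
  (19-28/3)²=841/9
  (11-28/3)²=25/9
  (16-28/3)²=400/9
Σ(x-μ)² = 784/3
σ² = (784/3)/6 = 392/9

σ = √(392/9) ≈ 6.5997


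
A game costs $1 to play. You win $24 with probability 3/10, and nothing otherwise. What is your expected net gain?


E[gain] = (24-1)×3/10 + (-1)×7/10
= 69/10 - 7/10 = 31/5

Expected net gain = $31/5 ≈ $6.20


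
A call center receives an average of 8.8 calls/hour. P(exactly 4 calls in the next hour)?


Poisson(λ=8.8): P(X=4) = e^(-λ)×λ^k/k!
= e^(-8.8) × 8.8^4 / 4!
≈ 0.0001507330751 × 5996.9536 / 24 ≈ 0.037664

P(X=4) ≈ 0.037664 ≈ 3.77%


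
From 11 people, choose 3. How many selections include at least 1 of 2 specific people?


Complement: C(11,3) - C(9,3) = 165 - 84 = 81

81


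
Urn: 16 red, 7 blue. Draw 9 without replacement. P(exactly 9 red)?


Hypergeometric: C(16,9)×C(7,0)/C(23,9)
= 11440×1/817190 = 104/7429

P(X=9) = 104/7429 ≈ 1.40%


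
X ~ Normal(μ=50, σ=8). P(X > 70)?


z = (70-50)/8 = 2.5
P(X > 70) = 1 - P(Z ≤ 2.5) = 1 - 0.9938 = 0.0062

P(X > 70) ≈ 0.0062


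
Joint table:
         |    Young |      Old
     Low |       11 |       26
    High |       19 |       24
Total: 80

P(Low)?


P(Low) = (11+26)/80 = 37/80

P(Low) = 37/80 ≈ 46.25%


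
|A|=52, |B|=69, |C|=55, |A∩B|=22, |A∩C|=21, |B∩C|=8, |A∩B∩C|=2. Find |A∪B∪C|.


|A∪B∪C| = 52+69+55-22-21-8+2 = 127

|A∪B∪C| = 127


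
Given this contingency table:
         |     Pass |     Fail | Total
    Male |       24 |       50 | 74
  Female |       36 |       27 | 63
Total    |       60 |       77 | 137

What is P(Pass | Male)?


P(Pass | Male) = 24/(24+50) = 24/74 = 12/37

P(Pass|Male) = 12/37 ≈ 32.43%


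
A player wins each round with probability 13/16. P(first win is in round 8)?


Geometric: P(X=8) = (1-p)^(k-1)×p = (3/16)^7×13/16 = 28431/4294967296

P(X=8) = 28431/4294967296 ≈ 0.00%


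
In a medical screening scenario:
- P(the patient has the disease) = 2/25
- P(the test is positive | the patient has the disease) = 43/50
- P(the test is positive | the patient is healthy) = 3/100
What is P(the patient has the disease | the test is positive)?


Using Bayes' theorem:
P(A|B) = P(B|A)·P(A) / P(B)

P(the test is positive) = 43/50 × 2/25 + 3/100 × 23/25
= 43/625 + 69/2500 = 241/2500

P(the patient has the disease|the test is positive) = (43/625) / (241/2500) = 172/241

P(the patient has the disease|the test is positive) = 172/241 ≈ 71.37%


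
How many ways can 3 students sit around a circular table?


Circular arrangements of 3 distinct objects: fix one position to break rotational symmetry.
(n-1)! = 2! = 2

2


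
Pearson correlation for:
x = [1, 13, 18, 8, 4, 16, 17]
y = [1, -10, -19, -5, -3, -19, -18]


n=7, Σx=77, Σy=-73, Σxy=-1133, Σx²=1119, Σy²=1181
r = (7×(-1133) - 77×(-73))/√((7×1119 - 77²)(7×1181 - (-73)²))
= -2310/√(1904×2938) = -2310/√5593952 ≈ -2310/2365.1537 ≈ -0.9767

r ≈ -0.9767


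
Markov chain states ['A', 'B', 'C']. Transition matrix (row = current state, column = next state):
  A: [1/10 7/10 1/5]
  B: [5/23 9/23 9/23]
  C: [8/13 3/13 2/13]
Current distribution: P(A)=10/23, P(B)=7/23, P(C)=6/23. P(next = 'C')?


P(next=C) = Σᵢ P(now=i)×P(i→C)
= 10/23×1/5 + 7/23×9/23 + 6/23×2/13
= 2/23 + 63/529 + 12/299 = 1693/6877

P = 1693/6877 ≈ 0.2462


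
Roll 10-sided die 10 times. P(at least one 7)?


P(no 7)^10 = (9/10)^10 = 3486784401/10000000000
P(≥1) = 1 - 3486784401/10000000000 = 6513215599/10000000000

P = 6513215599/10000000000 ≈ 65.13%


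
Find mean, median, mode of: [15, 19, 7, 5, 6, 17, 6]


Sorted: [5, 6, 6, 7, 15, 17, 19]
Mean = 75/7
Median = 7
Freq: {15: 1, 19: 1, 7: 1, 5: 1, 6: 2, 17: 1}
Mode: [6]

Mean=75/7, Median=7, Mode=6


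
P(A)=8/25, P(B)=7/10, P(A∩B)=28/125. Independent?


P(A)×P(B) = 28/125
P(A∩B) = 28/125
Equal ✓ → Independent

Yes, independent


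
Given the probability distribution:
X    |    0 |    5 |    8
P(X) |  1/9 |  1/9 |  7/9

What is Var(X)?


E[X] = 61/9
E[X²] = 473/9
Var(X) = E[X²] - (E[X])² = 473/9 - 3721/81 = 536/81

Var(X) = 536/81 ≈ 6.6173


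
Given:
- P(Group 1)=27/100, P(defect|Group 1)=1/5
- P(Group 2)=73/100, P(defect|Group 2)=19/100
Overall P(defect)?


P(B) = Σ P(B|Aᵢ)×P(Aᵢ)
  1/5×27/100 = 27/500
  19/100×73/100 = 1387/10000
Sum = 1927/10000

P(defect) = 1927/10000 ≈ 19.27%


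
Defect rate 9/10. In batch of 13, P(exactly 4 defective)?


Binomial: P(X=4) = C(13,4)×p^4×(1-p)^9
= 715 × 6561/10000 × 1/1000000000 = 938223/2000000000000

P(X=4) = 938223/2000000000000 ≈ 0.00%


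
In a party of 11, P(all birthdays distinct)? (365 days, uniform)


P(all different) = Π(365-i)/365 for i=0..10
= (365/365)×(364/365)×...×(355/365)
= 0.858859

P ≈ 0.8589 ≈ 85.89%


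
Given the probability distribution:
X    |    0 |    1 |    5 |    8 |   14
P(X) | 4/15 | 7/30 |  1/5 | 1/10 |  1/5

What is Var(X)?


E[X] = 29/6
E[X²] = 305/6
Var(X) = E[X²] - (E[X])² = 305/6 - 841/36 = 989/36

Var(X) = 989/36 ≈ 27.4722


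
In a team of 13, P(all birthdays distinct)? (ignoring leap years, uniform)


P(all different) = Π(365-i)/365 for i=0..12
= (365/365)×(364/365)×...×(353/365)
= 0.805590

P ≈ 0.8056 ≈ 80.56%


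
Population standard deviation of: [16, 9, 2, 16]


Mean = 43/4
  (16-43/4)²=441/16
  (9-43/4)²=49/16
  (2-43/4)²=1225/16
  (16-43/4)²=441/16
Σ(x-μ)² = 539/4
σ² = (539/4)/4 = 539/16

σ = √(539/16) ≈ 5.8041


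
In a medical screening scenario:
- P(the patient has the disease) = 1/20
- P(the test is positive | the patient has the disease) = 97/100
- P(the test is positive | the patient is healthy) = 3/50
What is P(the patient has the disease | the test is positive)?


Using Bayes' theorem:
P(A|B) = P(B|A)·P(A) / P(B)

P(the test is positive) = 97/100 × 1/20 + 3/50 × 19/20
= 97/2000 + 57/1000 = 211/2000

P(the patient has the disease|the test is positive) = (97/2000) / (211/2000) = 97/211

P(the patient has the disease|the test is positive) = 97/211 ≈ 45.97%


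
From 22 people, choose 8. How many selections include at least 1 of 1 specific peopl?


Complement: C(22,8) - C(21,8) = 319770 - 203490 = 116280

116280


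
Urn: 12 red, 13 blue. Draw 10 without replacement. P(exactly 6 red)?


Hypergeometric: C(12,6)×C(13,4)/C(25,10)
= 924×715/3268760 = 3003/14858

P(X=6) = 3003/14858 ≈ 20.21%


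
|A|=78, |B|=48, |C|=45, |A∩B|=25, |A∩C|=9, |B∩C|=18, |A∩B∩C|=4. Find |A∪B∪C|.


|A∪B∪C| = 78+48+45-25-9-18+4 = 123

|A∪B∪C| = 123


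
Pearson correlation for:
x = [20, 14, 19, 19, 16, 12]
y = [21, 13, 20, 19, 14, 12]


n=6, Σx=100, Σy=99, Σxy=1711, Σx²=1718, Σy²=1711
r = (6×1711 - 100×99)/√((6×1718 - 100²)(6×1711 - 99²))
= 366/√(308×465) = 366/√143220 ≈ 366/378.4442 ≈ 0.9671

r ≈ 0.9671


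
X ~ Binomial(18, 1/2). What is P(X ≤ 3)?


P(X ≤ 3) = Σ P(X=i) for i=0..3
P(X=0) = 1/262144
P(X=1) = 9/131072
P(X=2) = 153/262144
P(X=3) = 51/16384
Sum = 247/65536

P(X ≤ 3) = 247/65536 ≈ 0.38%


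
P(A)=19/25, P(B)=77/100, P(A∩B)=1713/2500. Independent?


P(A)×P(B) = 1463/2500
P(A∩B) = 1713/2500
Not equal → NOT independent

No, not independent


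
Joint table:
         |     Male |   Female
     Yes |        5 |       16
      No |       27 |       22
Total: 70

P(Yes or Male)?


P(Yes∨Male) = P(Yes) + P(Male) - P(Yes∧Male)
= (21 + 32 - 5)/70 = 48/70 = 24/35

P = 24/35 ≈ 68.57%


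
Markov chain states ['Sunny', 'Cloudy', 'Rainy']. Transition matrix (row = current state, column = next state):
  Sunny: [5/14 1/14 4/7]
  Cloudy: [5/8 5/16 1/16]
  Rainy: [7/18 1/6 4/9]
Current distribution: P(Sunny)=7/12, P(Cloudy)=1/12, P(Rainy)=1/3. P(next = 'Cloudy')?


P(next=Cloudy) = Σᵢ P(now=i)×P(i→Cloudy)
= 7/12×1/14 + 1/12×5/16 + 1/3×1/6
= 1/24 + 5/192 + 1/18 = 71/576

P = 71/576 ≈ 0.1233


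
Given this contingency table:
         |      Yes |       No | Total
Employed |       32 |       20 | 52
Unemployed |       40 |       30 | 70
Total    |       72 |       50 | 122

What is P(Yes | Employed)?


P(Yes | Employed) = 32/(32+20) = 32/52 = 8/13

P(Yes|Employed) = 8/13 ≈ 61.54%


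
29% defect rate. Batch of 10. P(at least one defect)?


P(all good) = (71/100)^10 = 3255243551009881201/100000000000000000000
P(≥1 defect) = 96744756448990118799/100000000000000000000

P = 96744756448990118799/100000000000000000000 ≈ 96.74%


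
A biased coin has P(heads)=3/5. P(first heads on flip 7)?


Geometric: P(X=7) = (1-p)^(k-1)×p = (2/5)^6×3/5 = 192/78125

P(X=7) = 192/78125 ≈ 0.25%


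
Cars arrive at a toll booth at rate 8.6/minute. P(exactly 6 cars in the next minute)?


Poisson(λ=8.6): P(X=6) = e^(-λ)×λ^k/k!
= e^(-8.6) × 8.6^6 / 6!
≈ 0.0001841057937 × 404567.235136 / 720 ≈ 0.103449

P(X=6) ≈ 0.103449 ≈ 10.34%


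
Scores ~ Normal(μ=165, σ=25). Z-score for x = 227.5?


z = (x - μ)/σ = (227.5 - 165)/25 = 2.5

z = 2.5


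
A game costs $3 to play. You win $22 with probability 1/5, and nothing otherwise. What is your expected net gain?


E[gain] = (22-3)×1/5 + (-3)×4/5
= 19/5 - 12/5 = 7/5

Expected net gain = $7/5 ≈ $1.40


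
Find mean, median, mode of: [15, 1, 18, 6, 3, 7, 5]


Sorted: [1, 3, 5, 6, 7, 15, 18]
Mean = 55/7
Median = 6
Freq: {15: 1, 1: 1, 18: 1, 6: 1, 3: 1, 7: 1, 5: 1}
Mode: No mode

Mean=55/7, Median=6, Mode=No mode


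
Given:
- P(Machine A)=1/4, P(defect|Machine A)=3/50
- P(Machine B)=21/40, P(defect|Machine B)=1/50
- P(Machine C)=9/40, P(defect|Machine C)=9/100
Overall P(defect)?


P(B) = Σ P(B|Aᵢ)×P(Aᵢ)
  3/50×1/4 = 3/200
  1/50×21/40 = 21/2000
  9/100×9/40 = 81/4000
Sum = 183/4000

P(defect) = 183/4000 ≈ 4.58%


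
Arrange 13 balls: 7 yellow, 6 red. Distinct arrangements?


13!/(7!×6!) = 1716

1716


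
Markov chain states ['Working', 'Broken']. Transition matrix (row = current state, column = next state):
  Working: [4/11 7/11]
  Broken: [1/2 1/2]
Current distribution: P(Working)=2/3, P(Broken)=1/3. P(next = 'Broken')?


P(next=Broken) = Σᵢ P(now=i)×P(i→Broken)
= 2/3×7/11 + 1/3×1/2
= 14/33 + 1/6 = 13/22

P = 13/22 ≈ 0.5909


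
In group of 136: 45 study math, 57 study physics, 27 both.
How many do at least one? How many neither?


|A∪B| = 45+57-27 = 75
Neither = 136-75 = 61

At least one: 75; Neither: 61


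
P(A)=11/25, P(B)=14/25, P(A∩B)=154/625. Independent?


P(A)×P(B) = 154/625
P(A∩B) = 154/625
Equal ✓ → Independent

Yes, independent


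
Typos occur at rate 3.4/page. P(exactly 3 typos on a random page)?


Poisson(λ=3.4): P(X=3) = e^(-λ)×λ^k/k!
= e^(-3.4) × 3.4^3 / 3!
≈ 0.03337326996 × 39.304 / 6 ≈ 0.218617

P(X=3) ≈ 0.218617 ≈ 21.86%


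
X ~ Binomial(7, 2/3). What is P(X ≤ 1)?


P(X ≤ 1) = Σ P(X=i) for i=0..1
P(X=0) = 1/2187
P(X=1) = 14/2187
Sum = 5/729

P(X ≤ 1) = 5/729 ≈ 0.69%


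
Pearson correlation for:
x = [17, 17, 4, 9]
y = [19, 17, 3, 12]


n=4, Σx=47, Σy=51, Σxy=732, Σx²=675, Σy²=803
r = (4×732 - 47×51)/√((4×675 - 47²)(4×803 - 51²))
= 531/√(491×611) = 531/√300001 ≈ 531/547.7235 ≈ 0.9695

r ≈ 0.9695


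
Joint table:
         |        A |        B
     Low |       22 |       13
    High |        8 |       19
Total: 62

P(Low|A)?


P(Low|A) = 22/(22+8) = 22/30 = 11/15

P = 11/15 ≈ 73.33%


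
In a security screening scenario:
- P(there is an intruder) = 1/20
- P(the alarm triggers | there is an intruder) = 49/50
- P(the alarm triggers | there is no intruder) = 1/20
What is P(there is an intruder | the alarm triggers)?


Using Bayes' theorem:
P(A|B) = P(B|A)·P(A) / P(B)

P(the alarm triggers) = 49/50 × 1/20 + 1/20 × 19/20
= 49/1000 + 19/400 = 193/2000

P(there is an intruder|the alarm triggers) = (49/1000) / (193/2000) = 98/193

P(there is an intruder|the alarm triggers) = 98/193 ≈ 50.78%


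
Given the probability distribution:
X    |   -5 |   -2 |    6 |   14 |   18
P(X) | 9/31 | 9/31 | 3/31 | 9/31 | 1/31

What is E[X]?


E[X] = Σ x·P(X=x)
= (-5)×(9/31) + (-2)×(9/31) + (6)×(3/31) + (14)×(9/31) + (18)×(1/31)
= 99/31

E[X] = 99/31


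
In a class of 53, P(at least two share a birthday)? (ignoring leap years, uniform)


P(all different) = Π(365-i)/365 for i=0..52
= 0.018862
P(match) = 1 - 0.018862 = 0.981138

P ≈ 0.9811 ≈ 98.11%


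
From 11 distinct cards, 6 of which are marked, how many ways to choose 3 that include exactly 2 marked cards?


Choose 2 of the 6 marked cards and 1 of the other 5 cards:
C(6,2)×C(5,1) = 15×5 = 75

75


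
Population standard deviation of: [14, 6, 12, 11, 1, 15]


Mean = 59/6
  (14-59/6)²=625/36
  (6-59/6)²=529/36
  (12-59/6)²=169/36
  (11-59/6)²=49/36
  (1-59/6)²=2809/36
  (15-59/6)²=961/36
Σ(x-μ)² = 857/6
σ² = (857/6)/6 = 857/36

σ = √(857/36) ≈ 4.8791


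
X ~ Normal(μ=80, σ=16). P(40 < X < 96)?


z₁=(40-80)/16=-2.5, z₂=(96-80)/16=1.0
P = Φ(1.0) - Φ(-2.5) = 0.841345 - 0.006210 = 0.835135 ≈ 0.8351

P(40 < X < 96) ≈ 0.8351


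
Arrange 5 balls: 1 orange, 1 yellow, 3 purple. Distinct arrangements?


5!/(1!×1!×3!) = 20

20


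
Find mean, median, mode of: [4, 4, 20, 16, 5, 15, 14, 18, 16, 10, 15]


Sorted: [4, 4, 5, 10, 14, 15, 15, 16, 16, 18, 20]
Mean = 137/11
Median = 15
Freq: {4: 2, 20: 1, 16: 2, 5: 1, 15: 2, 14: 1, 18: 1, 10: 1}
Mode: [4, 15, 16]

Mean=137/11, Median=15, Mode=[4, 15, 16]


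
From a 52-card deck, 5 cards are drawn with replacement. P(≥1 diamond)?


P(not a diamond) = 39/52 = 3/4
P(none in 5 draws) = (3/4)^5 = 243/1024
P(≥1 diamond) = 1 - 243/1024 = 781/1024

P = 781/1024 ≈ 76.27%


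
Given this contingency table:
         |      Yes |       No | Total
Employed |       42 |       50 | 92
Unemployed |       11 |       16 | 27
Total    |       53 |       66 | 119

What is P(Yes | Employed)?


P(Yes | Employed) = 42/(42+50) = 42/92 = 21/46

P(Yes|Employed) = 21/46 ≈ 45.65%


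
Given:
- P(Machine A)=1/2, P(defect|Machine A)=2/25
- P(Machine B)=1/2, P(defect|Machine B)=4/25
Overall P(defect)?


P(B) = Σ P(B|Aᵢ)×P(Aᵢ)
  2/25×1/2 = 1/25
  4/25×1/2 = 2/25
Sum = 3/25

P(defect) = 3/25 ≈ 12.00%


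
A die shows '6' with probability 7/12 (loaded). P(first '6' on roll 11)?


Geometric: P(X=11) = (1-p)^(k-1)×p = (5/12)^10×7/12 = 68359375/743008370688

P(X=11) = 68359375/743008370688 ≈ 0.01%


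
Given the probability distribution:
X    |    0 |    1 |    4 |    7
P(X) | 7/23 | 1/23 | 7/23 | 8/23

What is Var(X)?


E[X] = 85/23
E[X²] = 505/23
Var(X) = E[X²] - (E[X])² = 505/23 - 7225/529 = 4390/529

Var(X) = 4390/529 ≈ 8.2987


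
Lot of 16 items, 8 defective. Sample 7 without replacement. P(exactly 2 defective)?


Hypergeometric: C(8,2)×C(8,5)/C(16,7)
= 28×56/11440 = 98/715

P(X=2) = 98/715 ≈ 13.71%


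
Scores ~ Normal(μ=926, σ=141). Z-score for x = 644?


z = (x - μ)/σ = (644 - 926)/141 = -2.0

z = -2.0


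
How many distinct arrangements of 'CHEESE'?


Letters: 6, freq: {'C': 1, 'H': 1, 'E': 3, 'S': 1}
6!/(1!×1!×3!×1!) = 720/6 = 120

120


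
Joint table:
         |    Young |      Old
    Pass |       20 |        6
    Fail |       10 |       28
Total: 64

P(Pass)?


P(Pass) = (20+6)/64 = 26/64 = 13/32

P(Pass) = 13/32 ≈ 40.62%


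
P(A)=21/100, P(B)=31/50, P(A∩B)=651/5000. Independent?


P(A)×P(B) = 651/5000
P(A∩B) = 651/5000
Equal ✓ → Independent

Yes, independent


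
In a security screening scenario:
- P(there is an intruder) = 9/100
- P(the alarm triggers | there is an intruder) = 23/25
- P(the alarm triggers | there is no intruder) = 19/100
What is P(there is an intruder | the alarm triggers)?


Using Bayes' theorem:
P(A|B) = P(B|A)·P(A) / P(B)

P(the alarm triggers) = 23/25 × 9/100 + 19/100 × 91/100
= 207/2500 + 1729/10000 = 2557/10000

P(there is an intruder|the alarm triggers) = (207/2500) / (2557/10000) = 828/2557

P(there is an intruder|the alarm triggers) = 828/2557 ≈ 32.38%


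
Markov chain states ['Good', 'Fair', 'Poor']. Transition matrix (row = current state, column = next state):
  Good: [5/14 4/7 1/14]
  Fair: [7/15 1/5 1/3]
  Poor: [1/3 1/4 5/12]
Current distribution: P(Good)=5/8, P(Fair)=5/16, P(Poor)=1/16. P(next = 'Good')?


P(next=Good) = Σᵢ P(now=i)×P(i→Good)
= 5/8×5/14 + 5/16×7/15 + 1/16×1/3
= 25/112 + 7/48 + 1/48 = 131/336

P = 131/336 ≈ 0.3899


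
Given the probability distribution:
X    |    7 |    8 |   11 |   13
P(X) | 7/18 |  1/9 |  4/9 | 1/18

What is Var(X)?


E[X] = 83/9
E[X²] = 268/3
Var(X) = E[X²] - (E[X])² = 268/3 - 6889/81 = 347/81

Var(X) = 347/81 ≈ 4.2840


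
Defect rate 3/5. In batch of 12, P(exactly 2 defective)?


Binomial: P(X=2) = C(12,2)×p^2×(1-p)^10
= 66 × 9/25 × 1024/9765625 = 608256/244140625

P(X=2) = 608256/244140625 ≈ 0.25%


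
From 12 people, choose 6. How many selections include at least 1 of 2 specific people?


Complement: C(12,6) - C(10,6) = 924 - 210 = 714

714


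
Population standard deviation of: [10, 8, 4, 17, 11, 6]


Mean = 56/6 = 28/3
  (10-28/3)²=4/9
  (8-28/3)²=16/9
  (4-28/3)²=256/9
  (17-28/3)²=529/9
  (11-28/3)²=25/9
  (6-28/3)²=100/9
Σ(x-μ)² = 310/3
σ² = (310/3)/6 = 155/9

σ = √(155/9) ≈ 4.1500


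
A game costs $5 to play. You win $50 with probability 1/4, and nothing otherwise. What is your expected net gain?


E[gain] = (50-5)×1/4 + (-5)×3/4
= 45/4 - 15/4 = 15/2

Expected net gain = $15/2 ≈ $7.50


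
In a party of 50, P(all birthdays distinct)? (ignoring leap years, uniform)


P(all different) = Π(365-i)/365 for i=0..49
= (365/365)×(364/365)×...×(316/365)
= 0.029626

P ≈ 0.0296 ≈ 2.96%


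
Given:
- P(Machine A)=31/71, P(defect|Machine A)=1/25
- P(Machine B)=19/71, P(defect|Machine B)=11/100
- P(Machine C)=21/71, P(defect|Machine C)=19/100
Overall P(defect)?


P(B) = Σ P(B|Aᵢ)×P(Aᵢ)
  1/25×31/71 = 31/1775
  11/100×19/71 = 209/7100
  19/100×21/71 = 399/7100
Sum = 183/1775

P(defect) = 183/1775 ≈ 10.31%


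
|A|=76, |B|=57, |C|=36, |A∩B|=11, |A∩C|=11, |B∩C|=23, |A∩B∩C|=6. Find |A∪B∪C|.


|A∪B∪C| = 76+57+36-11-11-23+6 = 130

|A∪B∪C| = 130


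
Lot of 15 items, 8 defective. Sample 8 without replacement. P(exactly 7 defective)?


Hypergeometric: C(8,7)×C(7,1)/C(15,8)
= 8×7/6435 = 56/6435

P(X=7) = 56/6435 ≈ 0.87%


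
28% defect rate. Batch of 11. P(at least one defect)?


P(all good) = (18/25)^11 = 64268410079232/2384185791015625
P(≥1 defect) = 2319917380936393/2384185791015625

P = 2319917380936393/2384185791015625 ≈ 97.30%


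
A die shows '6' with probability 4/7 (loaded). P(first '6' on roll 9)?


Geometric: P(X=9) = (1-p)^(k-1)×p = (3/7)^8×4/7 = 26244/40353607

P(X=9) = 26244/40353607 ≈ 0.07%


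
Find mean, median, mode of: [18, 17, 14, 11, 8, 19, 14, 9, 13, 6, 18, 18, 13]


Sorted: [6, 8, 9, 11, 13, 13, 14, 14, 17, 18, 18, 18, 19]
Mean = 178/13
Median = 14
Freq: {18: 3, 17: 1, 14: 2, 11: 1, 8: 1, 19: 1, 9: 1, 13: 2, 6: 1}
Mode: [18]

Mean=178/13, Median=14, Mode=18


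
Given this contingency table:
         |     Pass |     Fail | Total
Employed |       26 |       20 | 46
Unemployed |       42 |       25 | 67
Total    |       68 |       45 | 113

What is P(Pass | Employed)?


P(Pass | Employed) = 26/(26+20) = 26/46 = 13/23

P(Pass|Employed) = 13/23 ≈ 56.52%


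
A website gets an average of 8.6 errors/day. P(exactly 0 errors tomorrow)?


Poisson(λ=8.6): P(X=0) = e^(-λ)×λ^k/k!
= e^(-8.6) × 8.6^0 / 0!
≈ 0.0001841057937 × 1 / 1 ≈ 0.000184

P(X=0) ≈ 0.000184 ≈ 0.02%


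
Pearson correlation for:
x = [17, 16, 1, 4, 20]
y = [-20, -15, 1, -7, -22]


n=5, Σx=58, Σy=-63, Σxy=-1047, Σx²=962, Σy²=1159
r = (5×(-1047) - 58×(-63))/√((5×962 - 58²)(5×1159 - (-63)²))
= -1581/√(1446×1826) = -1581/√2640396 ≈ -1581/1624.9295 ≈ -0.9730

r ≈ -0.9730


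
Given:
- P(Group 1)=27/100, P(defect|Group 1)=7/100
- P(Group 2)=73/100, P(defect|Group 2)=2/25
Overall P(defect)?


P(B) = Σ P(B|Aᵢ)×P(Aᵢ)
  7/100×27/100 = 189/10000
  2/25×73/100 = 73/1250
Sum = 773/10000

P(defect) = 773/10000 ≈ 7.73%


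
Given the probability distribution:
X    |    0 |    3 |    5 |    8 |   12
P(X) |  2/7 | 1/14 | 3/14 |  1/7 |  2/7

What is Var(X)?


E[X] = 41/7
E[X²] = 394/7
Var(X) = E[X²] - (E[X])² = 394/7 - 1681/49 = 1077/49

Var(X) = 1077/49 ≈ 21.9796


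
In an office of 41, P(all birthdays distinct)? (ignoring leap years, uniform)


P(all different) = Π(365-i)/365 for i=0..40
= (365/365)×(364/365)×...×(325/365)
= 0.096848

P ≈ 0.0968 ≈ 9.68%


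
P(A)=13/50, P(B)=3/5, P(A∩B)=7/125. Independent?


P(A)×P(B) = 39/250
P(A∩B) = 7/125
Not equal → NOT independent

No, not independent


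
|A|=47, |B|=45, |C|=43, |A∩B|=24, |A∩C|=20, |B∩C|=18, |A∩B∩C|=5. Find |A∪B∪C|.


|A∪B∪C| = 47+45+43-24-20-18+5 = 78

|A∪B∪C| = 78


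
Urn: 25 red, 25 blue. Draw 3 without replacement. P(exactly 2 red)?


Hypergeometric: C(25,2)×C(25,1)/C(50,3)
= 300×25/19600 = 75/196

P(X=2) = 75/196 ≈ 38.27%


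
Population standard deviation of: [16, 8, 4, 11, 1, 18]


Mean = 58/6 = 29/3
  (16-29/3)²=361/9
  (8-29/3)²=25/9
  (4-29/3)²=289/9
  (11-29/3)²=16/9
  (1-29/3)²=676/9
  (18-29/3)²=625/9
Σ(x-μ)² = 664/3
σ² = (664/3)/6 = 332/9

σ = √(332/9) ≈ 6.0736


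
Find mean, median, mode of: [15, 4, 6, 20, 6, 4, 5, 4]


Sorted: [4, 4, 4, 5, 6, 6, 15, 20]
Mean = 64/8 = 8
Median = 11/2
Freq: {15: 1, 4: 3, 6: 2, 20: 1, 5: 1}
Mode: [4]

Mean=8, Median=11/2, Mode=4


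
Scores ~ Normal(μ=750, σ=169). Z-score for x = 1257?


z = (x - μ)/σ = (1257 - 750)/169 = 3.0

z = 3.0


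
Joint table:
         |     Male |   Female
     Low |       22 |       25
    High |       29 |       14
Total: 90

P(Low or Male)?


P(Low∨Male) = P(Low) + P(Male) - P(Low∧Male)
= (47 + 51 - 22)/90 = 76/90 = 38/45

P = 38/45 ≈ 84.44%


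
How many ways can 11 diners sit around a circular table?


Circular arrangements of 11 distinct objects: fix one position to break rotational symmetry.
(n-1)! = 10! = 3628800

3628800


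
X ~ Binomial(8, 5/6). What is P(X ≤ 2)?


P(X ≤ 2) = Σ P(X=i) for i=0..2
P(X=0) = 1/1679616
P(X=1) = 5/209952
P(X=2) = 175/419904
Sum = 247/559872

P(X ≤ 2) = 247/559872 ≈ 0.04%


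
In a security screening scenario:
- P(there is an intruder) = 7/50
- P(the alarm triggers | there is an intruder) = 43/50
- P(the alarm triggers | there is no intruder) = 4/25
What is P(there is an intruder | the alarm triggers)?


Using Bayes' theorem:
P(A|B) = P(B|A)·P(A) / P(B)

P(the alarm triggers) = 43/50 × 7/50 + 4/25 × 43/50
= 301/2500 + 86/625 = 129/500

P(there is an intruder|the alarm triggers) = (301/2500) / (129/500) = 7/15

P(there is an intruder|the alarm triggers) = 7/15 ≈ 46.67%


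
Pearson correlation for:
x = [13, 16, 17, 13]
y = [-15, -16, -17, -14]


n=4, Σx=59, Σy=-62, Σxy=-922, Σx²=883, Σy²=966
r = (4×(-922) - 59×(-62))/√((4×883 - 59²)(4×966 - (-62)²))
= -30/√(51×20) = -30/√1020 ≈ -30/31.9374 ≈ -0.9393

r ≈ -0.9393


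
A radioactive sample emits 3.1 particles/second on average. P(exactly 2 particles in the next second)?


Poisson(λ=3.1): P(X=2) = e^(-λ)×λ^k/k!
= e^(-3.1) × 3.1^2 / 2!
≈ 0.04504920239 × 9.61 / 2 ≈ 0.216461

P(X=2) ≈ 0.216461 ≈ 21.65%


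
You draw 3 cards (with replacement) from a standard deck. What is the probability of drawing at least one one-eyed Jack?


P(not a one-eyed Jack) = 50/52 = 25/26
P(none in 3 draws) = (25/26)^3 = 15625/17576
P(≥1 one-eyed Jack) = 1 - 15625/17576 = 1951/17576

P = 1951/17576 ≈ 11.10%


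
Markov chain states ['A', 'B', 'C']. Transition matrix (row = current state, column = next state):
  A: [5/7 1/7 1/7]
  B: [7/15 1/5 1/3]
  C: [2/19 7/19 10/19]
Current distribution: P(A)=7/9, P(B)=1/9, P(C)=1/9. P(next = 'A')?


P(next=A) = Σᵢ P(now=i)×P(i→A)
= 7/9×5/7 + 1/9×7/15 + 1/9×2/19
= 5/9 + 7/135 + 2/171 = 1588/2565

P = 1588/2565 ≈ 0.6191


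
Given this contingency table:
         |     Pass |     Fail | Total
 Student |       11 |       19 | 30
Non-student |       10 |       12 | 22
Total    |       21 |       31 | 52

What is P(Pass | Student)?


P(Pass | Student) = 11/(11+19) = 11/30

P(Pass|Student) = 11/30 ≈ 36.67%


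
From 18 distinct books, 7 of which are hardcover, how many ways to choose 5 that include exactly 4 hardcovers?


Choose 4 of the 7 hardcovers and 1 of the other 11 books:
C(7,4)×C(11,1) = 35×11 = 385

385


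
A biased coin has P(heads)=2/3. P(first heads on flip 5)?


Geometric: P(X=5) = (1-p)^(k-1)×p = (1/3)^4×2/3 = 2/243

P(X=5) = 2/243 ≈ 0.82%


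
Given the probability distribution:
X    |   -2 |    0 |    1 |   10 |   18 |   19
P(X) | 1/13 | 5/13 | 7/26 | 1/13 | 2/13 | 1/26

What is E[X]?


E[X] = Σ x·P(X=x)
= (-2)×(1/13) + (0)×(5/13) + (1)×(7/26) + (10)×(1/13) + (18)×(2/13) + (19)×(1/26)
= 57/13

E[X] = 57/13


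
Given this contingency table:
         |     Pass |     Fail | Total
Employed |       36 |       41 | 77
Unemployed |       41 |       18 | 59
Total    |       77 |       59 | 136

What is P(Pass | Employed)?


P(Pass | Employed) = 36/(36+41) = 36/77

P(Pass|Employed) = 36/77 ≈ 46.75%


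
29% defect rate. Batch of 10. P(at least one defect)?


P(all good) = (71/100)^10 = 3255243551009881201/100000000000000000000
P(≥1 defect) = 96744756448990118799/100000000000000000000

P = 96744756448990118799/100000000000000000000 ≈ 96.74%


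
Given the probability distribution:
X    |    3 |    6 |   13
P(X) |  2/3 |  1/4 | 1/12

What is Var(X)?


E[X] = 55/12
E[X²] = 349/12
Var(X) = E[X²] - (E[X])² = 349/12 - 3025/144 = 1163/144

Var(X) = 1163/144 ≈ 8.0764


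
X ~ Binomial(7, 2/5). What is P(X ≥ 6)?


P(X ≥ 6) = Σ P(X=i) for i=6..7
P(X=6) = 1344/78125
P(X=7) = 128/78125
Sum = 1472/78125

P(X ≥ 6) = 1472/78125 ≈ 1.88%


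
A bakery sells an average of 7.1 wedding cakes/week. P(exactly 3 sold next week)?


Poisson(λ=7.1): P(X=3) = e^(-λ)×λ^k/k!
= e^(-7.1) × 7.1^3 / 3!
≈ 0.0008251049233 × 357.911 / 6 ≈ 0.049219

P(X=3) ≈ 0.049219 ≈ 4.92%


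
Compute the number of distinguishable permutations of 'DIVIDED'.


Letters: 7, freq: {'D': 3, 'I': 2, 'V': 1, 'E': 1}
7!/(3!×2!×1!×1!) = 5040/12 = 420

420


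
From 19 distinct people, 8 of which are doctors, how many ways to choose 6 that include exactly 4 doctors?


Choose 4 of the 8 doctors and 2 of the other 11 people:
C(8,4)×C(11,2) = 70×55 = 3850

3850


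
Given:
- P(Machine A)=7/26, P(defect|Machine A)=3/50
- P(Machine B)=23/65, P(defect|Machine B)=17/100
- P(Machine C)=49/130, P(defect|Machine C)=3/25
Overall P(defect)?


P(B) = Σ P(B|Aᵢ)×P(Aᵢ)
  3/50×7/26 = 21/1300
  17/100×23/65 = 391/6500
  3/25×49/130 = 147/3250
Sum = 79/650

P(defect) = 79/650 ≈ 12.15%


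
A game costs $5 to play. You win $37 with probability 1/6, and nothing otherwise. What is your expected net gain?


E[gain] = (37-5)×1/6 + (-5)×5/6
= 16/3 - 25/6 = 7/6

Expected net gain = $7/6 ≈ $1.17


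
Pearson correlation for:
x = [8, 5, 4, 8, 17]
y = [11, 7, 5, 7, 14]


n=5, Σx=42, Σy=44, Σxy=437, Σx²=458, Σy²=440
r = (5×437 - 42×44)/√((5×458 - 42²)(5×440 - 44²))
= 337/√(526×264) = 337/√138864 ≈ 337/372.6446 ≈ 0.9043

r ≈ 0.9043


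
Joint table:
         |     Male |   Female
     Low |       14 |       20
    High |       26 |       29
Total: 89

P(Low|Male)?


P(Low|Male) = 14/(14+26) = 14/40 = 7/20

P = 7/20 ≈ 35.00%


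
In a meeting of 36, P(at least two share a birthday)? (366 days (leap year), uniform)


P(all different) = Π(366-i)/366 for i=0..35
= 0.168667
P(match) = 1 - 0.168667 = 0.831333

P ≈ 0.8313 ≈ 83.13%


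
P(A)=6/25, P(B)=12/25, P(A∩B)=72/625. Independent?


P(A)×P(B) = 72/625
P(A∩B) = 72/625
Equal ✓ → Independent

Yes, independent


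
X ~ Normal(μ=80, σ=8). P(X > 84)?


z = (84-80)/8 = 0.5
P(X > 84) = 1 - P(Z ≤ 0.5) = 1 - 0.6915 = 0.3085

P(X > 84) ≈ 0.3085


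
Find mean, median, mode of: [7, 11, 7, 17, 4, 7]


Sorted: [4, 7, 7, 7, 11, 17]
Mean = 53/6
Median = 7
Freq: {7: 3, 11: 1, 17: 1, 4: 1}
Mode: [7]

Mean=53/6, Median=7, Mode=7


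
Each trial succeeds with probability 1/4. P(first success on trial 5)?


Geometric: P(X=5) = (1-p)^(k-1)×p = (3/4)^4×1/4 = 81/1024

P(X=5) = 81/1024 ≈ 7.91%


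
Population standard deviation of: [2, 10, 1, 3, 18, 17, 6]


Mean = 57/7
  (2-57/7)²=1849/49
  (10-57/7)²=169/49
  (1-57/7)²=2500/49
  (3-57/7)²=1296/49
  (18-57/7)²=4761/49
  (17-57/7)²=3844/49
  (6-57/7)²=225/49
Σ(x-μ)² = 2092/7
σ² = (2092/7)/7 = 2092/49

σ = √(2092/49) ≈ 6.5341


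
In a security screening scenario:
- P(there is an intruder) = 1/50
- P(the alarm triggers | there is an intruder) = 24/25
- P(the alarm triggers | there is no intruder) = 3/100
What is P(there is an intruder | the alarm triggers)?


Using Bayes' theorem:
P(A|B) = P(B|A)·P(A) / P(B)

P(the alarm triggers) = 24/25 × 1/50 + 3/100 × 49/50
= 12/625 + 147/5000 = 243/5000

P(there is an intruder|the alarm triggers) = (12/625) / (243/5000) = 32/81

P(there is an intruder|the alarm triggers) = 32/81 ≈ 39.51%


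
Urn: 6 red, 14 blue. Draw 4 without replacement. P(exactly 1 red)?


Hypergeometric: C(6,1)×C(14,3)/C(20,4)
= 6×364/4845 = 728/1615

P(X=1) = 728/1615 ≈ 45.08%


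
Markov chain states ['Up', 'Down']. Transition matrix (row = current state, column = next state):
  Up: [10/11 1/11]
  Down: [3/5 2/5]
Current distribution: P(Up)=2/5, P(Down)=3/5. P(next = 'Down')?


P(next=Down) = Σᵢ P(now=i)×P(i→Down)
= 2/5×1/11 + 3/5×2/5
= 2/55 + 6/25 = 76/275

P = 76/275 ≈ 0.2764


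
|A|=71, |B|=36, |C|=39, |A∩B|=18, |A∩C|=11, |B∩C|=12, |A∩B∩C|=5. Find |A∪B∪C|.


|A∪B∪C| = 71+36+39-18-11-12+5 = 110

|A∪B∪C| = 110


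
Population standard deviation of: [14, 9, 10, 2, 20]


Mean = 55/5 = 11
  (14-11)²=9
  (9-11)²=4
  (10-11)²=1
  (2-11)²=81
  (20-11)²=81
Σ(x-μ)² = 176
σ² = 176/5

σ = √(176/5) ≈ 5.9330


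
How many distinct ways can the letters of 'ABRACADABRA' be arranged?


Letters: 11, freq: {'A': 5, 'B': 2, 'R': 2, 'C': 1, 'D': 1}
11!/(5!×2!×2!×1!×1!) = 39916800/480 = 83160

83160


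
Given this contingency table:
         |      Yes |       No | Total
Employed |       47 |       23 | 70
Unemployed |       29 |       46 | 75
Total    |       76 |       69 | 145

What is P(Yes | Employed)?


P(Yes | Employed) = 47/(47+23) = 47/70

P(Yes|Employed) = 47/70 ≈ 67.14%


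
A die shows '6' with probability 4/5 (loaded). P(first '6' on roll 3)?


Geometric: P(X=3) = (1-p)^(k-1)×p = (1/5)^2×4/5 = 4/125

P(X=3) = 4/125 ≈ 3.20%


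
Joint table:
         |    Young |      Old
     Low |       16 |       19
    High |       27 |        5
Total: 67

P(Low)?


P(Low) = (16+19)/67 = 35/67

P(Low) = 35/67 ≈ 52.24%


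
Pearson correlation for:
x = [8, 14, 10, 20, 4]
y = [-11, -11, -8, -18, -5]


n=5, Σx=56, Σy=-53, Σxy=-702, Σx²=776, Σy²=655
r = (5×(-702) - 56×(-53))/√((5×776 - 56²)(5×655 - (-53)²))
= -542/√(744×466) = -542/√346704 ≈ -542/588.8158 ≈ -0.9205

r ≈ -0.9205


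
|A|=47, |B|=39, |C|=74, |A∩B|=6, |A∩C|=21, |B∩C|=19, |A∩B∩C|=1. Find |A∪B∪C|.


|A∪B∪C| = 47+39+74-6-21-19+1 = 115

|A∪B∪C| = 115


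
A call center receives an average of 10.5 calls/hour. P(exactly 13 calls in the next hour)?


Poisson(λ=10.5): P(X=13) = e^(-λ)×λ^k/k!
= e^(-10.5) × 10.5^13 / 13!
≈ 2.753644935e-05 × 1.88564914232e+13 / 6227020800 ≈ 0.083385

P(X=13) ≈ 0.083385 ≈ 8.34%


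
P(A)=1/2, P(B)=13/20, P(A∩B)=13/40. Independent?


P(A)×P(B) = 13/40
P(A∩B) = 13/40
Equal ✓ → Independent

Yes, independent


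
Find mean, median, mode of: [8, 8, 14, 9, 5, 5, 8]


Sorted: [5, 5, 8, 8, 8, 9, 14]
Mean = 57/7
Median = 8
Freq: {8: 3, 14: 1, 9: 1, 5: 2}
Mode: [8]

Mean=57/7, Median=8, Mode=8


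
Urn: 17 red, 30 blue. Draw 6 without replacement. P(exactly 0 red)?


Hypergeometric: C(17,0)×C(30,6)/C(47,6)
= 1×593775/10737573 = 28275/511313

P(X=0) = 28275/511313 ≈ 5.53%


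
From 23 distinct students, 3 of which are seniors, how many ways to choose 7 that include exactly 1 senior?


Choose 1 of the 3 seniors and 6 of the other 20 students:
C(3,1)×C(20,6) = 3×38760 = 116280

116280


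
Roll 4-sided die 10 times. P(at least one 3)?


P(no 3)^10 = (3/4)^10 = 59049/1048576
P(≥1) = 1 - 59049/1048576 = 989527/1048576

P = 989527/1048576 ≈ 94.37%


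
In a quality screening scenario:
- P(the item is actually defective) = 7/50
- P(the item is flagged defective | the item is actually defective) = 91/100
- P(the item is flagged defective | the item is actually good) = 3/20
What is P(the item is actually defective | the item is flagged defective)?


Using Bayes' theorem:
P(A|B) = P(B|A)·P(A) / P(B)

P(the item is flagged defective) = 91/100 × 7/50 + 3/20 × 43/50
= 637/5000 + 129/1000 = 641/2500

P(the item is actually defective|the item is flagged defective) = (637/5000) / (641/2500) = 637/1282

P(the item is actually defective|the item is flagged defective) = 637/1282 ≈ 49.69%


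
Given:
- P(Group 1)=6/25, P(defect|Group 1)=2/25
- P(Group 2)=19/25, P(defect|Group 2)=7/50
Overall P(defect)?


P(B) = Σ P(B|Aᵢ)×P(Aᵢ)
  2/25×6/25 = 12/625
  7/50×19/25 = 133/1250
Sum = 157/1250

P(defect) = 157/1250 ≈ 12.56%


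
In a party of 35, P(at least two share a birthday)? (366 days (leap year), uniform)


P(all different) = Π(366-i)/366 for i=0..34
= 0.186502
P(match) = 1 - 0.186502 = 0.813498

P ≈ 0.8135 ≈ 81.35%


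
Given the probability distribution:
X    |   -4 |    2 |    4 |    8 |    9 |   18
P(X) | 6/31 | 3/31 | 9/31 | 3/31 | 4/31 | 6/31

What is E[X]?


E[X] = Σ x·P(X=x)
= (-4)×(6/31) + (2)×(3/31) + (4)×(9/31) + (8)×(3/31) + (9)×(4/31) + (18)×(6/31)
= 6

E[X] = 6


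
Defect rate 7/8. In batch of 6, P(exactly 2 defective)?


Binomial: P(X=2) = C(6,2)×p^2×(1-p)^4
= 15 × 49/64 × 1/4096 = 735/262144

P(X=2) = 735/262144 ≈ 0.28%


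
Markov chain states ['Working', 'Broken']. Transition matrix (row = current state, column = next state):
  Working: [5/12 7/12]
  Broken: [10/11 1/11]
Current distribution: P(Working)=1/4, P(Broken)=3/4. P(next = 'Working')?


P(next=Working) = Σᵢ P(now=i)×P(i→Working)
= 1/4×5/12 + 3/4×10/11
= 5/48 + 15/22 = 415/528

P = 415/528 ≈ 0.7860


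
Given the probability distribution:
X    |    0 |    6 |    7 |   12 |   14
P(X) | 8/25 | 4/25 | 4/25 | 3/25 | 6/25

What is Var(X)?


E[X] = 172/25
E[X²] = 1948/25
Var(X) = E[X²] - (E[X])² = 1948/25 - 29584/625 = 19116/625

Var(X) = 19116/625 ≈ 30.5856


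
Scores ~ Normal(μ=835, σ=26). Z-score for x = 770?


z = (x - μ)/σ = (770 - 835)/26 = -2.5

z = -2.5


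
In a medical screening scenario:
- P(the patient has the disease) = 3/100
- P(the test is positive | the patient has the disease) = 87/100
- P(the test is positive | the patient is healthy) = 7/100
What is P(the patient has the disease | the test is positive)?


Using Bayes' theorem:
P(A|B) = P(B|A)·P(A) / P(B)

P(the test is positive) = 87/100 × 3/100 + 7/100 × 97/100
= 261/10000 + 679/10000 = 47/500

P(the patient has the disease|the test is positive) = (261/10000) / (47/500) = 261/940

P(the patient has the disease|the test is positive) = 261/940 ≈ 27.77%
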